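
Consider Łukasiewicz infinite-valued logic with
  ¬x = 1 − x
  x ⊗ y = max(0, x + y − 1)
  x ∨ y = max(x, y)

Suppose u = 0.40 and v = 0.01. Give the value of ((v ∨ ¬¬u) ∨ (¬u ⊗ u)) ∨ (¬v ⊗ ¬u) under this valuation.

¬u = 1 − 0.40 = 0.60
¬¬u = 1 − 0.60 = 0.40
v ∨ ¬¬u = max(0.01, 0.40) = 0.40
¬u ⊗ u = max(0, 0.60 + 0.40 − 1) = max(0, 0.00) = 0.00
(v ∨ ¬¬u) ∨ (¬u ⊗ u) = max(0.40, 0.00) = 0.40
¬v = 1 − 0.01 = 0.99
¬v ⊗ ¬u = max(0, 0.99 + 0.60 − 1) = max(0, 0.59) = 0.59
((v ∨ ¬¬u) ∨ (¬u ⊗ u)) ∨ (¬v ⊗ ¬u) = max(0.40, 0.59) = 0.59

0.59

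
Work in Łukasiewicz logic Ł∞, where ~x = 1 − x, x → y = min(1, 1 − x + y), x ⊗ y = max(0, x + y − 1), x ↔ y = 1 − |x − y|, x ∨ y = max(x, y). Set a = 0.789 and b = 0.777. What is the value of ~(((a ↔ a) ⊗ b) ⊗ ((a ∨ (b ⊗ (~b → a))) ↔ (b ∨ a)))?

a ↔ a = 1 − |0.789 − 0.789| = 1 − 0.000 = 1.000
(a ↔ a) ⊗ b = max(0, 1.000 + 0.777 − 1) = max(0, 0.777) = 0.777
~b = 1 − 0.777 = 0.223
~b → a = min(1, 1 − 0.223 + 0.789) = min(1, 1.566) = 1.000
b ⊗ (~b → a) = max(0, 0.777 + 1.000 − 1) = max(0, 0.777) = 0.777
a ∨ (b ⊗ (~b → a)) = max(0.789, 0.777) = 0.789
b ∨ a = max(0.777, 0.789) = 0.789
(a ∨ (b ⊗ (~b → a))) ↔ (b ∨ a) = 1 − |0.789 − 0.789| = 1 − 0.000 = 1.000
((a ↔ a) ⊗ b) ⊗ ((a ∨ (b ⊗ (~b → a))) ↔ (b ∨ a)) = max(0, 0.777 + 1.000 − 1) = max(0, 0.777) = 0.777
~(((a ↔ a) ⊗ b) ⊗ ((a ∨ (b ⊗ (~b → a))) ↔ (b ∨ a))) = 1 − 0.777 = 0.223

0.223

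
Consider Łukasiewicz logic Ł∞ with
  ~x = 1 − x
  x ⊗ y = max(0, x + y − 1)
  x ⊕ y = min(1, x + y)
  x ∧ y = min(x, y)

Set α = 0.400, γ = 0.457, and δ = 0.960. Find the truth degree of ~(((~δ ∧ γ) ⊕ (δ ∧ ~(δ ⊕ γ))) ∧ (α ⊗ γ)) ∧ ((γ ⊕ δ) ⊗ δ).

~δ = 1 − 0.960 = 0.040
~δ ∧ γ = min(0.040, 0.457) = 0.040
δ ⊕ γ = min(1, 0.960 + 0.457) = min(1, 1.417) = 1.000
~(δ ⊕ γ) = 1 − 1.000 = 0.000
δ ∧ ~(δ ⊕ γ) = min(0.960, 0.000) = 0.000
(~δ ∧ γ) ⊕ (δ ∧ ~(δ ⊕ γ)) = min(1, 0.040 + 0.000) = min(1, 0.040) = 0.040
α ⊗ γ = max(0, 0.400 + 0.457 − 1) = max(0, -0.143) = 0.000
((~δ ∧ γ) ⊕ (δ ∧ ~(δ ⊕ γ))) ∧ (α ⊗ γ) = min(0.040, 0.000) = 0.000
~(((~δ ∧ γ) ⊕ (δ ∧ ~(δ ⊕ γ))) ∧ (α ⊗ γ)) = 1 − 0.000 = 1.000
γ ⊕ δ = min(1, 0.457 + 0.960) = min(1, 1.417) = 1.000
(γ ⊕ δ) ⊗ δ = max(0, 1.000 + 0.960 − 1) = max(0, 0.960) = 0.960
~(((~δ ∧ γ) ⊕ (δ ∧ ~(δ ⊕ γ))) ∧ (α ⊗ γ)) ∧ ((γ ⊕ δ) ⊗ δ) = min(1.000, 0.960) = 0.960

0.960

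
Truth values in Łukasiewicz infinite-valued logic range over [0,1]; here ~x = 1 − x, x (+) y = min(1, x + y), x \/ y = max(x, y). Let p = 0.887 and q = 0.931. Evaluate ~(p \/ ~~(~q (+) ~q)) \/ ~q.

0.113

~q = 1 − 0.931 = 0.069
~q (+) ~q = min(1, 0.069 + 0.069) = min(1, 0.138) = 0.138
~(~q (+) ~q) = 1 − 0.138 = 0.862
~~(~q (+) ~q) = 1 − 0.862 = 0.138
p \/ ~~(~q (+) ~q) = max(0.887, 0.138) = 0.887
~(p \/ ~~(~q (+) ~q)) = 1 − 0.887 = 0.113
~(p \/ ~~(~q (+) ~q)) \/ ~q = max(0.113, 0.069) = 0.113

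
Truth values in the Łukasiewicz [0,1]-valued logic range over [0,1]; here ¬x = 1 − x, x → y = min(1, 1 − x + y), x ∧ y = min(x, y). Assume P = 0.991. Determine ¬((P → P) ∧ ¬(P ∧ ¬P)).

P → P = min(1, 1 − 0.991 + 0.991) = min(1, 1.000) = 1.000
¬P = 1 − 0.991 = 0.009
P ∧ ¬P = min(0.991, 0.009) = 0.009
¬(P ∧ ¬P) = 1 − 0.009 = 0.991
(P → P) ∧ ¬(P ∧ ¬P) = min(1.000, 0.991) = 0.991
¬((P → P) ∧ ¬(P ∧ ¬P)) = 1 − 0.991 = 0.009

0.009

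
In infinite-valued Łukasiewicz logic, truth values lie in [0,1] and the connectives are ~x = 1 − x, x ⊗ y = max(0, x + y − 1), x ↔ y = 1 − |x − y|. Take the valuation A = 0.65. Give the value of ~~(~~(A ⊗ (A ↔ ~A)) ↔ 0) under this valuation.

~A = 1 − 0.65 = 0.35
A ↔ ~A = 1 − |0.65 − 0.35| = 1 − 0.30 = 0.70
A ⊗ (A ↔ ~A) = max(0, 0.65 + 0.70 − 1) = max(0, 0.35) = 0.35
~(A ⊗ (A ↔ ~A)) = 1 − 0.35 = 0.65
~~(A ⊗ (A ↔ ~A)) = 1 − 0.65 = 0.35
~~(A ⊗ (A ↔ ~A)) ↔ 0 = 1 − |0.35 − 0.00| = 1 − 0.35 = 0.65
~(~~(A ⊗ (A ↔ ~A)) ↔ 0) = 1 − 0.65 = 0.35
~~(~~(A ⊗ (A ↔ ~A)) ↔ 0) = 1 − 0.35 = 0.65

0.65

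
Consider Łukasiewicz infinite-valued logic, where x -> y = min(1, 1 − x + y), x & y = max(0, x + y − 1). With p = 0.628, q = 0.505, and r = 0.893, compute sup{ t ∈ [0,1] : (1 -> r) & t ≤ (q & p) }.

0.240

1 -> r = min(1, 1 − 1.000 + 0.893) = min(1, 0.893) = 0.893
So the left factor is 1 -> r = 0.893.
q & p = max(0, 0.505 + 0.628 − 1) = max(0, 0.133) = 0.133
So the right-hand bound is q & p = 0.133.
The residuum of the Łukasiewicz t-norm gives the supremum: min(1, 1 − 0.893 + 0.133).
1 − 0.893 + 0.133 = 0.240, so t = min(1, 0.240) = 0.240.
Check: 0.893 & 0.240 = max(0, 0.133) = 0.133 ≤ 0.133.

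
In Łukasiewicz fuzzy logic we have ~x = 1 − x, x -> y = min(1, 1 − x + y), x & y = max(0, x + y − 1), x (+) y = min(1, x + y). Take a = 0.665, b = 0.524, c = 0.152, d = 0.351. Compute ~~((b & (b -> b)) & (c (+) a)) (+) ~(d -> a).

b -> b = min(1, 1 − 0.524 + 0.524) = min(1, 1.000) = 1.000
b & (b -> b) = max(0, 0.524 + 1.000 − 1) = max(0, 0.524) = 0.524
c (+) a = min(1, 0.152 + 0.665) = min(1, 0.817) = 0.817
(b & (b -> b)) & (c (+) a) = max(0, 0.524 + 0.817 − 1) = max(0, 0.341) = 0.341
~((b & (b -> b)) & (c (+) a)) = 1 − 0.341 = 0.659
~~((b & (b -> b)) & (c (+) a)) = 1 − 0.659 = 0.341
d -> a = min(1, 1 − 0.351 + 0.665) = min(1, 1.314) = 1.000
~(d -> a) = 1 − 1.000 = 0.000
~~((b & (b -> b)) & (c (+) a)) (+) ~(d -> a) = min(1, 0.341 + 0.000) = min(1, 0.341) = 0.341

0.341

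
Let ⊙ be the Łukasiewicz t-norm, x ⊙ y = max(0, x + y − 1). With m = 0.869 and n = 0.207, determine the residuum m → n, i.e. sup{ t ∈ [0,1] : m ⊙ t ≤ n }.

0.338

The residuum of the Łukasiewicz t-norm gives the supremum: min(1, 1 − 0.869 + 0.207).
1 − 0.869 + 0.207 = 0.338, so t = min(1, 0.338) = 0.338.
Check: 0.869 ⊙ 0.338 = max(0, 0.207) = 0.207 ≤ 0.207.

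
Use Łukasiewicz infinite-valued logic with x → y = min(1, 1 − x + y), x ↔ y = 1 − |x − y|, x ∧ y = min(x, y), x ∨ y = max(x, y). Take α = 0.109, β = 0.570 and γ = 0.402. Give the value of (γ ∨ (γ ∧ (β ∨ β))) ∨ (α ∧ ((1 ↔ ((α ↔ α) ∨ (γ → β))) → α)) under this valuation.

β ∨ β = max(0.570, 0.570) = 0.570
γ ∧ (β ∨ β) = min(0.402, 0.570) = 0.402
γ ∨ (γ ∧ (β ∨ β)) = max(0.402, 0.402) = 0.402
α ↔ α = 1 − |0.109 − 0.109| = 1 − 0.000 = 1.000
γ → β = min(1, 1 − 0.402 + 0.570) = min(1, 1.168) = 1.000
(α ↔ α) ∨ (γ → β) = max(1.000, 1.000) = 1.000
1 ↔ ((α ↔ α) ∨ (γ → β)) = 1 − |1.000 − 1.000| = 1 − 0.000 = 1.000
(1 ↔ ((α ↔ α) ∨ (γ → β))) → α = min(1, 1 − 1.000 + 0.109) = min(1, 0.109) = 0.109
α ∧ ((1 ↔ ((α ↔ α) ∨ (γ → β))) → α) = min(0.109, 0.109) = 0.109
(γ ∨ (γ ∧ (β ∨ β))) ∨ (α ∧ ((1 ↔ ((α ↔ α) ∨ (γ → β))) → α)) = max(0.402, 0.109) = 0.402

0.402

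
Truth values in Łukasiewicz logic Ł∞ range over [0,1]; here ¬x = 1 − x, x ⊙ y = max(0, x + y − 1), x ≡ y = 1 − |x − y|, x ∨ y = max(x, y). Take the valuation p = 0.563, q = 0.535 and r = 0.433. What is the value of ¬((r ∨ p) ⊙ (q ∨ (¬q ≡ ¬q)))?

0.437

r ∨ p = max(0.433, 0.563) = 0.563
¬q = 1 − 0.535 = 0.465
¬q ≡ ¬q = 1 − |0.465 − 0.465| = 1 − 0.000 = 1.000
q ∨ (¬q ≡ ¬q) = max(0.535, 1.000) = 1.000
(r ∨ p) ⊙ (q ∨ (¬q ≡ ¬q)) = max(0, 0.563 + 1.000 − 1) = max(0, 0.563) = 0.563
¬((r ∨ p) ⊙ (q ∨ (¬q ≡ ¬q))) = 1 − 0.563 = 0.437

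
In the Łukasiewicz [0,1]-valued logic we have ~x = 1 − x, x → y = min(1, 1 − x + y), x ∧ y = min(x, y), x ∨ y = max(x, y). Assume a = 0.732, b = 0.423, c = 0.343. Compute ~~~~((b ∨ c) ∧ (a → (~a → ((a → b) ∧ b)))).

b ∨ c = max(0.423, 0.343) = 0.423
~a = 1 − 0.732 = 0.268
a → b = min(1, 1 − 0.732 + 0.423) = min(1, 0.691) = 0.691
(a → b) ∧ b = min(0.691, 0.423) = 0.423
~a → ((a → b) ∧ b) = min(1, 1 − 0.268 + 0.423) = min(1, 1.155) = 1.000
a → (~a → ((a → b) ∧ b)) = min(1, 1 − 0.732 + 1.000) = min(1, 1.268) = 1.000
(b ∨ c) ∧ (a → (~a → ((a → b) ∧ b))) = min(0.423, 1.000) = 0.423
~((b ∨ c) ∧ (a → (~a → ((a → b) ∧ b)))) = 1 − 0.423 = 0.577
~~((b ∨ c) ∧ (a → (~a → ((a → b) ∧ b)))) = 1 − 0.577 = 0.423
~~~((b ∨ c) ∧ (a → (~a → ((a → b) ∧ b)))) = 1 − 0.423 = 0.577
~~~~((b ∨ c) ∧ (a → (~a → ((a → b) ∧ b)))) = 1 − 0.577 = 0.423

0.423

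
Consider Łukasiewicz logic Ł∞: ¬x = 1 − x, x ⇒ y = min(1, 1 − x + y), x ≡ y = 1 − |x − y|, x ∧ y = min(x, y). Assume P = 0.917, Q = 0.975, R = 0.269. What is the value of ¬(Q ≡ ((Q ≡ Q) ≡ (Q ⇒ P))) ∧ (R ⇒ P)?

0.033

Q ≡ Q = 1 − |0.975 − 0.975| = 1 − 0.000 = 1.000
Q ⇒ P = min(1, 1 − 0.975 + 0.917) = min(1, 0.942) = 0.942
(Q ≡ Q) ≡ (Q ⇒ P) = 1 − |1.000 − 0.942| = 1 − 0.058 = 0.942
Q ≡ ((Q ≡ Q) ≡ (Q ⇒ P)) = 1 − |0.975 − 0.942| = 1 − 0.033 = 0.967
¬(Q ≡ ((Q ≡ Q) ≡ (Q ⇒ P))) = 1 − 0.967 = 0.033
R ⇒ P = min(1, 1 − 0.269 + 0.917) = min(1, 1.648) = 1.000
¬(Q ≡ ((Q ≡ Q) ≡ (Q ⇒ P))) ∧ (R ⇒ P) = min(0.033, 1.000) = 0.033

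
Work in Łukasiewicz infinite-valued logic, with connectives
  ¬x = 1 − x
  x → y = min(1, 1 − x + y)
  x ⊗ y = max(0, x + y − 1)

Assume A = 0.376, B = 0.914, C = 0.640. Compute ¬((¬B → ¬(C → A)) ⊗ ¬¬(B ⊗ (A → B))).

0.086

¬B = 1 − 0.914 = 0.086
C → A = min(1, 1 − 0.640 + 0.376) = min(1, 0.736) = 0.736
¬(C → A) = 1 − 0.736 = 0.264
¬B → ¬(C → A) = min(1, 1 − 0.086 + 0.264) = min(1, 1.178) = 1.000
A → B = min(1, 1 − 0.376 + 0.914) = min(1, 1.538) = 1.000
B ⊗ (A → B) = max(0, 0.914 + 1.000 − 1) = max(0, 0.914) = 0.914
¬(B ⊗ (A → B)) = 1 − 0.914 = 0.086
¬¬(B ⊗ (A → B)) = 1 − 0.086 = 0.914
(¬B → ¬(C → A)) ⊗ ¬¬(B ⊗ (A → B)) = max(0, 1.000 + 0.914 − 1) = max(0, 0.914) = 0.914
¬((¬B → ¬(C → A)) ⊗ ¬¬(B ⊗ (A → B))) = 1 − 0.914 = 0.086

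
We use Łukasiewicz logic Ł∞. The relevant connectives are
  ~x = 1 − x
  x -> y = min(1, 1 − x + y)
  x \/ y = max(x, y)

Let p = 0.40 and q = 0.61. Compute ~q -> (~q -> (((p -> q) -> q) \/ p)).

~q = 1 − 0.61 = 0.39
p -> q = min(1, 1 − 0.40 + 0.61) = min(1, 1.21) = 1.00
(p -> q) -> q = min(1, 1 − 1.00 + 0.61) = min(1, 0.61) = 0.61
((p -> q) -> q) \/ p = max(0.61, 0.40) = 0.61
~q -> (((p -> q) -> q) \/ p) = min(1, 1 − 0.39 + 0.61) = min(1, 1.22) = 1.00
~q -> (~q -> (((p -> q) -> q) \/ p)) = min(1, 1 − 0.39 + 1.00) = min(1, 1.61) = 1.00

1.00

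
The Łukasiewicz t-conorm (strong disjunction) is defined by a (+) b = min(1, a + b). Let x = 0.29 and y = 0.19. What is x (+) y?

0.48

x (+) y = min(1, 0.29 + 0.19) = min(1, 0.48) = 0.48
For comparison, the Gödel t-conorm max(a, b) would give 0.29.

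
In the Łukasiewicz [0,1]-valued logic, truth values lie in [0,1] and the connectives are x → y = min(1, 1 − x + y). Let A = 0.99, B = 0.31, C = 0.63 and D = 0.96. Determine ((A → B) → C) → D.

A → B = min(1, 1 − 0.99 + 0.31) = min(1, 0.32) = 0.32
(A → B) → C = min(1, 1 − 0.32 + 0.63) = min(1, 1.31) = 1.00
((A → B) → C) → D = min(1, 1 − 1.00 + 0.96) = min(1, 0.96) = 0.96

0.96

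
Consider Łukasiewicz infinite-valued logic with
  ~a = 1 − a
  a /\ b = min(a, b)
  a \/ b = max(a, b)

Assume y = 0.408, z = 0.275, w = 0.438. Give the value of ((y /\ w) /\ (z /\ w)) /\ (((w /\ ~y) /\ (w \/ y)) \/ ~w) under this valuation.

y /\ w = min(0.408, 0.438) = 0.408
z /\ w = min(0.275, 0.438) = 0.275
(y /\ w) /\ (z /\ w) = min(0.408, 0.275) = 0.275
~y = 1 − 0.408 = 0.592
w /\ ~y = min(0.438, 0.592) = 0.438
w \/ y = max(0.438, 0.408) = 0.438
(w /\ ~y) /\ (w \/ y) = min(0.438, 0.438) = 0.438
~w = 1 − 0.438 = 0.562
((w /\ ~y) /\ (w \/ y)) \/ ~w = max(0.438, 0.562) = 0.562
((y /\ w) /\ (z /\ w)) /\ (((w /\ ~y) /\ (w \/ y)) \/ ~w) = min(0.275, 0.562) = 0.275

0.275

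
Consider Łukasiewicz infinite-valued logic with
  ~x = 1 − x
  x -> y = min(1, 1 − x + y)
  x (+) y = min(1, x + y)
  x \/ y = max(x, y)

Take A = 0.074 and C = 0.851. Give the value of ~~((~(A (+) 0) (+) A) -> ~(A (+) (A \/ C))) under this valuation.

0.075

A (+) 0 = min(1, 0.074 + 0.000) = min(1, 0.074) = 0.074
~(A (+) 0) = 1 − 0.074 = 0.926
~(A (+) 0) (+) A = min(1, 0.926 + 0.074) = min(1, 1.000) = 1.000
A \/ C = max(0.074, 0.851) = 0.851
A (+) (A \/ C) = min(1, 0.074 + 0.851) = min(1, 0.925) = 0.925
~(A (+) (A \/ C)) = 1 − 0.925 = 0.075
(~(A (+) 0) (+) A) -> ~(A (+) (A \/ C)) = min(1, 1 − 1.000 + 0.075) = min(1, 0.075) = 0.075
~((~(A (+) 0) (+) A) -> ~(A (+) (A \/ C))) = 1 − 0.075 = 0.925
~~((~(A (+) 0) (+) A) -> ~(A (+) (A \/ C))) = 1 − 0.925 = 0.075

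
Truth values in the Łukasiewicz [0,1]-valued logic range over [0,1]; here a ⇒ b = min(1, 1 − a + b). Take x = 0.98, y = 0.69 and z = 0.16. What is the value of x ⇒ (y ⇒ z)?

0.49

y ⇒ z = min(1, 1 − 0.69 + 0.16) = min(1, 0.47) = 0.47
x ⇒ (y ⇒ z) = min(1, 1 − 0.98 + 0.47) = min(1, 0.49) = 0.49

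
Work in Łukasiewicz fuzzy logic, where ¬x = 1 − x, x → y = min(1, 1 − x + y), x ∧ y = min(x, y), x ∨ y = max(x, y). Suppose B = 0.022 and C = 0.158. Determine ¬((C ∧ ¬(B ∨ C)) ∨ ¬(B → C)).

0.842

B ∨ C = max(0.022, 0.158) = 0.158
¬(B ∨ C) = 1 − 0.158 = 0.842
C ∧ ¬(B ∨ C) = min(0.158, 0.842) = 0.158
B → C = min(1, 1 − 0.022 + 0.158) = min(1, 1.136) = 1.000
¬(B → C) = 1 − 1.000 = 0.000
(C ∧ ¬(B ∨ C)) ∨ ¬(B → C) = max(0.158, 0.000) = 0.158
¬((C ∧ ¬(B ∨ C)) ∨ ¬(B → C)) = 1 − 0.158 = 0.842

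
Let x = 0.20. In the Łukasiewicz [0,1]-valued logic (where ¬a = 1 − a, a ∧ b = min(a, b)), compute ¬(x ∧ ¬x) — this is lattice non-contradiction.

0.80

¬x = 1 − 0.20 = 0.80
x ∧ ¬x = min(0.20, 0.80) = 0.20
¬(x ∧ ¬x) = 1 − 0.20 = 0.80
(The value 0.80 < 1 shows this instance is not satisfied; not a Ł∞-tautology — its value is 1 − min(a, 1−a).)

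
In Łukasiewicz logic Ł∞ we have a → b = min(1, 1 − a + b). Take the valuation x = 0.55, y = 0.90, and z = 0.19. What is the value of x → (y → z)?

y → z = min(1, 1 − 0.90 + 0.19) = min(1, 0.29) = 0.29
x → (y → z) = min(1, 1 − 0.55 + 0.29) = min(1, 0.74) = 0.74

0.74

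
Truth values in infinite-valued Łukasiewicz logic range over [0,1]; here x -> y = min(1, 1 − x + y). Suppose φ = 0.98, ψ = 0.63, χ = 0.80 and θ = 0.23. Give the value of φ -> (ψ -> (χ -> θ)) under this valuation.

χ -> θ = min(1, 1 − 0.80 + 0.23) = min(1, 0.43) = 0.43
ψ -> (χ -> θ) = min(1, 1 − 0.63 + 0.43) = min(1, 0.80) = 0.80
φ -> (ψ -> (χ -> θ)) = min(1, 1 − 0.98 + 0.80) = min(1, 0.82) = 0.82

0.82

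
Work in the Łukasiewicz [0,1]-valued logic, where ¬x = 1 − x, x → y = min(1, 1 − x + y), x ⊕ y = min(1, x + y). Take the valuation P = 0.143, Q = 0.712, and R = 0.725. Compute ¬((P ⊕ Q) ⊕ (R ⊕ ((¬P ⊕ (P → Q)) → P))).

0.000

P ⊕ Q = min(1, 0.143 + 0.712) = min(1, 0.855) = 0.855
¬P = 1 − 0.143 = 0.857
P → Q = min(1, 1 − 0.143 + 0.712) = min(1, 1.569) = 1.000
¬P ⊕ (P → Q) = min(1, 0.857 + 1.000) = min(1, 1.857) = 1.000
(¬P ⊕ (P → Q)) → P = min(1, 1 − 1.000 + 0.143) = min(1, 0.143) = 0.143
R ⊕ ((¬P ⊕ (P → Q)) → P) = min(1, 0.725 + 0.143) = min(1, 0.868) = 0.868
(P ⊕ Q) ⊕ (R ⊕ ((¬P ⊕ (P → Q)) → P)) = min(1, 0.855 + 0.868) = min(1, 1.723) = 1.000
¬((P ⊕ Q) ⊕ (R ⊕ ((¬P ⊕ (P → Q)) → P))) = 1 − 1.000 = 0.000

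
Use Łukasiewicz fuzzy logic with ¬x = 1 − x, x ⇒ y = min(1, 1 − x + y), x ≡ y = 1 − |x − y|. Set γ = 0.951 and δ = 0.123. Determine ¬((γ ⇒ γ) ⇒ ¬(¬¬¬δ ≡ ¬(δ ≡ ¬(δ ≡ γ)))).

0.828

γ ⇒ γ = min(1, 1 − 0.951 + 0.951) = min(1, 1.000) = 1.000
¬δ = 1 − 0.123 = 0.877
¬¬δ = 1 − 0.877 = 0.123
¬¬¬δ = 1 − 0.123 = 0.877
δ ≡ γ = 1 − |0.123 − 0.951| = 1 − 0.828 = 0.172
¬(δ ≡ γ) = 1 − 0.172 = 0.828
δ ≡ ¬(δ ≡ γ) = 1 − |0.123 − 0.828| = 1 − 0.705 = 0.295
¬(δ ≡ ¬(δ ≡ γ)) = 1 − 0.295 = 0.705
¬¬¬δ ≡ ¬(δ ≡ ¬(δ ≡ γ)) = 1 − |0.877 − 0.705| = 1 − 0.172 = 0.828
¬(¬¬¬δ ≡ ¬(δ ≡ ¬(δ ≡ γ))) = 1 − 0.828 = 0.172
(γ ⇒ γ) ⇒ ¬(¬¬¬δ ≡ ¬(δ ≡ ¬(δ ≡ γ))) = min(1, 1 − 1.000 + 0.172) = min(1, 0.172) = 0.172
¬((γ ⇒ γ) ⇒ ¬(¬¬¬δ ≡ ¬(δ ≡ ¬(δ ≡ γ)))) = 1 − 0.172 = 0.828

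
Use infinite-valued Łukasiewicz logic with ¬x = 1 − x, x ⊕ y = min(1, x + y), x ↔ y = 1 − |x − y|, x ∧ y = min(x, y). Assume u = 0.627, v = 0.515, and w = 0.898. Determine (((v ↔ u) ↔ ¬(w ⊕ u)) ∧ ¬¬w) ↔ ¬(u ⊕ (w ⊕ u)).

0.888

v ↔ u = 1 − |0.515 − 0.627| = 1 − 0.112 = 0.888
w ⊕ u = min(1, 0.898 + 0.627) = min(1, 1.525) = 1.000
¬(w ⊕ u) = 1 − 1.000 = 0.000
(v ↔ u) ↔ ¬(w ⊕ u) = 1 − |0.888 − 0.000| = 1 − 0.888 = 0.112
¬w = 1 − 0.898 = 0.102
¬¬w = 1 − 0.102 = 0.898
((v ↔ u) ↔ ¬(w ⊕ u)) ∧ ¬¬w = min(0.112, 0.898) = 0.112
u ⊕ (w ⊕ u) = min(1, 0.627 + 1.000) = min(1, 1.627) = 1.000
¬(u ⊕ (w ⊕ u)) = 1 − 1.000 = 0.000
(((v ↔ u) ↔ ¬(w ⊕ u)) ∧ ¬¬w) ↔ ¬(u ⊕ (w ⊕ u)) = 1 − |0.112 − 0.000| = 1 − 0.112 = 0.888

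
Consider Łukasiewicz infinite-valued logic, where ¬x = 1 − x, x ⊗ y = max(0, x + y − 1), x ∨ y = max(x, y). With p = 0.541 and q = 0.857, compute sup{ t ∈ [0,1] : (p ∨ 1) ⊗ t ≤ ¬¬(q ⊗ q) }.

p ∨ 1 = max(0.541, 1.000) = 1.000
So the left factor is p ∨ 1 = 1.000.
q ⊗ q = max(0, 0.857 + 0.857 − 1) = max(0, 0.714) = 0.714
¬(q ⊗ q) = 1 − 0.714 = 0.286
¬¬(q ⊗ q) = 1 − 0.286 = 0.714
So the right-hand bound is ¬¬(q ⊗ q) = 0.714.
The residuum of the Łukasiewicz t-norm gives the supremum: min(1, 1 − 1.000 + 0.714).
1 − 1.000 + 0.714 = 0.714, so t = min(1, 0.714) = 0.714.
Check: 1.000 ⊗ 0.714 = max(0, 0.714) = 0.714 ≤ 0.714.

0.714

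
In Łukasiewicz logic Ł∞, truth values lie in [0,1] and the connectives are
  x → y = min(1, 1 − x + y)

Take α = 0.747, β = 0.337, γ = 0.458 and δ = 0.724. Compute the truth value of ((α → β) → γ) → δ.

0.856

α → β = min(1, 1 − 0.747 + 0.337) = min(1, 0.590) = 0.590
(α → β) → γ = min(1, 1 − 0.590 + 0.458) = min(1, 0.868) = 0.868
((α → β) → γ) → δ = min(1, 1 − 0.868 + 0.724) = min(1, 0.856) = 0.856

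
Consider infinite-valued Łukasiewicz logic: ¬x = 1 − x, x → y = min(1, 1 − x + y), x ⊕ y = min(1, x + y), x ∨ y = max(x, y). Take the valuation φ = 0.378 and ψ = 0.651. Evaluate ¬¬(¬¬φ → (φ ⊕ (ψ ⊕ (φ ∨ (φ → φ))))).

1.000

¬φ = 1 − 0.378 = 0.622
¬¬φ = 1 − 0.622 = 0.378
φ → φ = min(1, 1 − 0.378 + 0.378) = min(1, 1.000) = 1.000
φ ∨ (φ → φ) = max(0.378, 1.000) = 1.000
ψ ⊕ (φ ∨ (φ → φ)) = min(1, 0.651 + 1.000) = min(1, 1.651) = 1.000
φ ⊕ (ψ ⊕ (φ ∨ (φ → φ))) = min(1, 0.378 + 1.000) = min(1, 1.378) = 1.000
¬¬φ → (φ ⊕ (ψ ⊕ (φ ∨ (φ → φ)))) = min(1, 1 − 0.378 + 1.000) = min(1, 1.622) = 1.000
¬(¬¬φ → (φ ⊕ (ψ ⊕ (φ ∨ (φ → φ))))) = 1 − 1.000 = 0.000
¬¬(¬¬φ → (φ ⊕ (ψ ⊕ (φ ∨ (φ → φ))))) = 1 − 0.000 = 1.000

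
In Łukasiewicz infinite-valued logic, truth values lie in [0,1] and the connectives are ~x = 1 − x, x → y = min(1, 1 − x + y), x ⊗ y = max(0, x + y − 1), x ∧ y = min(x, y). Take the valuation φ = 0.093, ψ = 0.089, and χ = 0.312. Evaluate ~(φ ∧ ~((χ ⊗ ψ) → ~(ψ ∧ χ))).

χ ⊗ ψ = max(0, 0.312 + 0.089 − 1) = max(0, -0.599) = 0.000
ψ ∧ χ = min(0.089, 0.312) = 0.089
~(ψ ∧ χ) = 1 − 0.089 = 0.911
(χ ⊗ ψ) → ~(ψ ∧ χ) = min(1, 1 − 0.000 + 0.911) = min(1, 1.911) = 1.000
~((χ ⊗ ψ) → ~(ψ ∧ χ)) = 1 − 1.000 = 0.000
φ ∧ ~((χ ⊗ ψ) → ~(ψ ∧ χ)) = min(0.093, 0.000) = 0.000
~(φ ∧ ~((χ ⊗ ψ) → ~(ψ ∧ χ))) = 1 − 0.000 = 1.000

1.000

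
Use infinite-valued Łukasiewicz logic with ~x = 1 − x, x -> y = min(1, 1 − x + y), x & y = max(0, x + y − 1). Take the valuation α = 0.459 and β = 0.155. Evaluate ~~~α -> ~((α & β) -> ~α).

0.459

~α = 1 − 0.459 = 0.541
~~α = 1 − 0.541 = 0.459
~~~α = 1 − 0.459 = 0.541
α & β = max(0, 0.459 + 0.155 − 1) = max(0, -0.386) = 0.000
(α & β) -> ~α = min(1, 1 − 0.000 + 0.541) = min(1, 1.541) = 1.000
~((α & β) -> ~α) = 1 − 1.000 = 0.000
~~~α -> ~((α & β) -> ~α) = min(1, 1 − 0.541 + 0.000) = min(1, 0.459) = 0.459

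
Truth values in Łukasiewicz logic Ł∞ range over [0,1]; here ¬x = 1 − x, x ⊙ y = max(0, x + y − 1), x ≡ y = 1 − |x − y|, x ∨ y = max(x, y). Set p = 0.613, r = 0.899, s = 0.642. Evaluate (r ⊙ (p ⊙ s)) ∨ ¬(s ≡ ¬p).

p ⊙ s = max(0, 0.613 + 0.642 − 1) = max(0, 0.255) = 0.255
r ⊙ (p ⊙ s) = max(0, 0.899 + 0.255 − 1) = max(0, 0.154) = 0.154
¬p = 1 − 0.613 = 0.387
s ≡ ¬p = 1 − |0.642 − 0.387| = 1 − 0.255 = 0.745
¬(s ≡ ¬p) = 1 − 0.745 = 0.255
(r ⊙ (p ⊙ s)) ∨ ¬(s ≡ ¬p) = max(0.154, 0.255) = 0.255

0.255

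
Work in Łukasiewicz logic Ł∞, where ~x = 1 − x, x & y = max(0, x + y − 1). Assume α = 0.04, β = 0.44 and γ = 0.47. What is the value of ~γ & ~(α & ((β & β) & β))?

~γ = 1 − 0.47 = 0.53
β & β = max(0, 0.44 + 0.44 − 1) = max(0, -0.12) = 0.00
(β & β) & β = max(0, 0.00 + 0.44 − 1) = max(0, -0.56) = 0.00
α & ((β & β) & β) = max(0, 0.04 + 0.00 − 1) = max(0, -0.96) = 0.00
~(α & ((β & β) & β)) = 1 − 0.00 = 1.00
~γ & ~(α & ((β & β) & β)) = max(0, 0.53 + 1.00 − 1) = max(0, 0.53) = 0.53

0.53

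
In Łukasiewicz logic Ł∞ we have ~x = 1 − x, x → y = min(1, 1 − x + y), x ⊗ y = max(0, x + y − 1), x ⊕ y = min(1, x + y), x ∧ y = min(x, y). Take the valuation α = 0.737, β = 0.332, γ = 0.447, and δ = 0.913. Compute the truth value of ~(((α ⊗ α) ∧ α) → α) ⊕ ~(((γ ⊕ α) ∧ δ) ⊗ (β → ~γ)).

0.087

α ⊗ α = max(0, 0.737 + 0.737 − 1) = max(0, 0.474) = 0.474
(α ⊗ α) ∧ α = min(0.474, 0.737) = 0.474
((α ⊗ α) ∧ α) → α = min(1, 1 − 0.474 + 0.737) = min(1, 1.263) = 1.000
~(((α ⊗ α) ∧ α) → α) = 1 − 1.000 = 0.000
γ ⊕ α = min(1, 0.447 + 0.737) = min(1, 1.184) = 1.000
(γ ⊕ α) ∧ δ = min(1.000, 0.913) = 0.913
~γ = 1 − 0.447 = 0.553
β → ~γ = min(1, 1 − 0.332 + 0.553) = min(1, 1.221) = 1.000
((γ ⊕ α) ∧ δ) ⊗ (β → ~γ) = max(0, 0.913 + 1.000 − 1) = max(0, 0.913) = 0.913
~(((γ ⊕ α) ∧ δ) ⊗ (β → ~γ)) = 1 − 0.913 = 0.087
~(((α ⊗ α) ∧ α) → α) ⊕ ~(((γ ⊕ α) ∧ δ) ⊗ (β → ~γ)) = min(1, 0.000 + 0.087) = min(1, 0.087) = 0.087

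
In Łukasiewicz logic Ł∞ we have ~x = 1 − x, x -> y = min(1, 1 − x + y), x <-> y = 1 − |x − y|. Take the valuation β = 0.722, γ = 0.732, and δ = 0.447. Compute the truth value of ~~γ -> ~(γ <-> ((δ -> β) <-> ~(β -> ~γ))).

0.546

~γ = 1 − 0.732 = 0.268
~~γ = 1 − 0.268 = 0.732
δ -> β = min(1, 1 − 0.447 + 0.722) = min(1, 1.275) = 1.000
β -> ~γ = min(1, 1 − 0.722 + 0.268) = min(1, 0.546) = 0.546
~(β -> ~γ) = 1 − 0.546 = 0.454
(δ -> β) <-> ~(β -> ~γ) = 1 − |1.000 − 0.454| = 1 − 0.546 = 0.454
γ <-> ((δ -> β) <-> ~(β -> ~γ)) = 1 − |0.732 − 0.454| = 1 − 0.278 = 0.722
~(γ <-> ((δ -> β) <-> ~(β -> ~γ))) = 1 − 0.722 = 0.278
~~γ -> ~(γ <-> ((δ -> β) <-> ~(β -> ~γ))) = min(1, 1 − 0.732 + 0.278) = min(1, 0.546) = 0.546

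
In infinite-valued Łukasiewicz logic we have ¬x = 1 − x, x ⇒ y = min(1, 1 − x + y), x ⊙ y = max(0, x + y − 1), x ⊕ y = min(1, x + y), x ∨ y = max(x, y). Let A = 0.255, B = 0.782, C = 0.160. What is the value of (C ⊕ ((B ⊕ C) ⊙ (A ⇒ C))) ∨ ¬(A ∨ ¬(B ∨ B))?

1.000

B ⊕ C = min(1, 0.782 + 0.160) = min(1, 0.942) = 0.942
A ⇒ C = min(1, 1 − 0.255 + 0.160) = min(1, 0.905) = 0.905
(B ⊕ C) ⊙ (A ⇒ C) = max(0, 0.942 + 0.905 − 1) = max(0, 0.847) = 0.847
C ⊕ ((B ⊕ C) ⊙ (A ⇒ C)) = min(1, 0.160 + 0.847) = min(1, 1.007) = 1.000
B ∨ B = max(0.782, 0.782) = 0.782
¬(B ∨ B) = 1 − 0.782 = 0.218
A ∨ ¬(B ∨ B) = max(0.255, 0.218) = 0.255
¬(A ∨ ¬(B ∨ B)) = 1 − 0.255 = 0.745
(C ⊕ ((B ⊕ C) ⊙ (A ⇒ C))) ∨ ¬(A ∨ ¬(B ∨ B)) = max(1.000, 0.745) = 1.000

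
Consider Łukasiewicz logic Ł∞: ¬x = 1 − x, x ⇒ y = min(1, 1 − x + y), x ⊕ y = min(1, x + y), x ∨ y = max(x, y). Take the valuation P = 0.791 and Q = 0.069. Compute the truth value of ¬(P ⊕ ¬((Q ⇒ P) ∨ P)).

Q ⇒ P = min(1, 1 − 0.069 + 0.791) = min(1, 1.722) = 1.000
(Q ⇒ P) ∨ P = max(1.000, 0.791) = 1.000
¬((Q ⇒ P) ∨ P) = 1 − 1.000 = 0.000
P ⊕ ¬((Q ⇒ P) ∨ P) = min(1, 0.791 + 0.000) = min(1, 0.791) = 0.791
¬(P ⊕ ¬((Q ⇒ P) ∨ P)) = 1 − 0.791 = 0.209

0.209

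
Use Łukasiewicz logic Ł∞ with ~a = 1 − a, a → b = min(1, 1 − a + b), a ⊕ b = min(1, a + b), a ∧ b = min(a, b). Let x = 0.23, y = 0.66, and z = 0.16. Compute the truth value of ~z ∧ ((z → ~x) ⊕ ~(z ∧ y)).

0.84

~z = 1 − 0.16 = 0.84
~x = 1 − 0.23 = 0.77
z → ~x = min(1, 1 − 0.16 + 0.77) = min(1, 1.61) = 1.00
z ∧ y = min(0.16, 0.66) = 0.16
~(z ∧ y) = 1 − 0.16 = 0.84
(z → ~x) ⊕ ~(z ∧ y) = min(1, 1.00 + 0.84) = min(1, 1.84) = 1.00
~z ∧ ((z → ~x) ⊕ ~(z ∧ y)) = min(0.84, 1.00) = 0.84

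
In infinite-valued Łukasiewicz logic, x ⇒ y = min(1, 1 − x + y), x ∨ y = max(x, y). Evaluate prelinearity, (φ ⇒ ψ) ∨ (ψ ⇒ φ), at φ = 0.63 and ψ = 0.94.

1.00

φ ⇒ ψ = min(1, 1 − 0.63 + 0.94) = min(1, 1.31) = 1.00
ψ ⇒ φ = min(1, 1 − 0.94 + 0.63) = min(1, 0.69) = 0.69
(φ ⇒ ψ) ∨ (ψ ⇒ φ) = max(1.00, 0.69) = 1.00
(As expected: a Ł∞-tautology — holds in every MV-chain.)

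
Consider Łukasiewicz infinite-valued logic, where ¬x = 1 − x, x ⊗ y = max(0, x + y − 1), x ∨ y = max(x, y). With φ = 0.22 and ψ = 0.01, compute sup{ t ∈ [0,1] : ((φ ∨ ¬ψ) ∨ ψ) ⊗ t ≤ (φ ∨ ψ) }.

0.23

¬ψ = 1 − 0.01 = 0.99
φ ∨ ¬ψ = max(0.22, 0.99) = 0.99
(φ ∨ ¬ψ) ∨ ψ = max(0.99, 0.01) = 0.99
So the left factor is (φ ∨ ¬ψ) ∨ ψ = 0.99.
φ ∨ ψ = max(0.22, 0.01) = 0.22
So the right-hand bound is φ ∨ ψ = 0.22.
The residuum of the Łukasiewicz t-norm gives the supremum: min(1, 1 − 0.99 + 0.22).
1 − 0.99 + 0.22 = 0.23, so t = min(1, 0.23) = 0.23.
Check: 0.99 ⊗ 0.23 = max(0, 0.22) = 0.22 ≤ 0.22.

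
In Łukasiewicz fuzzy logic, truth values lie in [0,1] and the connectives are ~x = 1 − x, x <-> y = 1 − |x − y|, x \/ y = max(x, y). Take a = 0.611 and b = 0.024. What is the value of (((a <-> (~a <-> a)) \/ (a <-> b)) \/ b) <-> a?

~a = 1 − 0.611 = 0.389
~a <-> a = 1 − |0.389 − 0.611| = 1 − 0.222 = 0.778
a <-> (~a <-> a) = 1 − |0.611 − 0.778| = 1 − 0.167 = 0.833
a <-> b = 1 − |0.611 − 0.024| = 1 − 0.587 = 0.413
(a <-> (~a <-> a)) \/ (a <-> b) = max(0.833, 0.413) = 0.833
((a <-> (~a <-> a)) \/ (a <-> b)) \/ b = max(0.833, 0.024) = 0.833
(((a <-> (~a <-> a)) \/ (a <-> b)) \/ b) <-> a = 1 − |0.833 − 0.611| = 1 − 0.222 = 0.778

0.778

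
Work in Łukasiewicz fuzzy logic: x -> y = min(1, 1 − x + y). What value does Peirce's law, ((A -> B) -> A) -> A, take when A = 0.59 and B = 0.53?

A -> B = min(1, 1 − 0.59 + 0.53) = min(1, 0.94) = 0.94
(A -> B) -> A = min(1, 1 − 0.94 + 0.59) = min(1, 0.65) = 0.65
((A -> B) -> A) -> A = min(1, 1 − 0.65 + 0.59) = min(1, 0.94) = 0.94
(The value 0.94 < 1 shows this instance is not satisfied; not a Ł∞-tautology in general.)

0.94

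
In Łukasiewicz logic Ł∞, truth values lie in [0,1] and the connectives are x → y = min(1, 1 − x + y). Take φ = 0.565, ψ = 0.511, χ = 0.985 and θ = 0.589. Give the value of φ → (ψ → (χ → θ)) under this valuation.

1.000

χ → θ = min(1, 1 − 0.985 + 0.589) = min(1, 0.604) = 0.604
ψ → (χ → θ) = min(1, 1 − 0.511 + 0.604) = min(1, 1.093) = 1.000
φ → (ψ → (χ → θ)) = min(1, 1 − 0.565 + 1.000) = min(1, 1.435) = 1.000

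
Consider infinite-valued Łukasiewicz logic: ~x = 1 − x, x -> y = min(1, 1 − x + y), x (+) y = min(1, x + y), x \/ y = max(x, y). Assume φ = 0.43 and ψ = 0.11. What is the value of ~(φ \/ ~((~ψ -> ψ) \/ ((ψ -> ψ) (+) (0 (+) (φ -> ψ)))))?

~ψ = 1 − 0.11 = 0.89
~ψ -> ψ = min(1, 1 − 0.89 + 0.11) = min(1, 0.22) = 0.22
ψ -> ψ = min(1, 1 − 0.11 + 0.11) = min(1, 1.00) = 1.00
φ -> ψ = min(1, 1 − 0.43 + 0.11) = min(1, 0.68) = 0.68
0 (+) (φ -> ψ) = min(1, 0.00 + 0.68) = min(1, 0.68) = 0.68
(ψ -> ψ) (+) (0 (+) (φ -> ψ)) = min(1, 1.00 + 0.68) = min(1, 1.68) = 1.00
(~ψ -> ψ) \/ ((ψ -> ψ) (+) (0 (+) (φ -> ψ))) = max(0.22, 1.00) = 1.00
~((~ψ -> ψ) \/ ((ψ -> ψ) (+) (0 (+) (φ -> ψ)))) = 1 − 1.00 = 0.00
φ \/ ~((~ψ -> ψ) \/ ((ψ -> ψ) (+) (0 (+) (φ -> ψ)))) = max(0.43, 0.00) = 0.43
~(φ \/ ~((~ψ -> ψ) \/ ((ψ -> ψ) (+) (0 (+) (φ -> ψ))))) = 1 − 0.43 = 0.57

0.57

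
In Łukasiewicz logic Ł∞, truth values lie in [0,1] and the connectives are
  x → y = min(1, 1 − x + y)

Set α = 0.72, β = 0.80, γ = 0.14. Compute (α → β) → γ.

0.14

α → β = min(1, 1 − 0.72 + 0.80) = min(1, 1.08) = 1.00
(α → β) → γ = min(1, 1 − 1.00 + 0.14) = min(1, 0.14) = 0.14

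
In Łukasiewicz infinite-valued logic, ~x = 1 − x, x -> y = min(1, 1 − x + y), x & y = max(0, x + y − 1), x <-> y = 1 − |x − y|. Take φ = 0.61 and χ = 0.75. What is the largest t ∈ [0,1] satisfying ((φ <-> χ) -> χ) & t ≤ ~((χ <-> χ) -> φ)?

0.50

φ <-> χ = 1 − |0.61 − 0.75| = 1 − 0.14 = 0.86
(φ <-> χ) -> χ = min(1, 1 − 0.86 + 0.75) = min(1, 0.89) = 0.89
So the left factor is (φ <-> χ) -> χ = 0.89.
χ <-> χ = 1 − |0.75 − 0.75| = 1 − 0.00 = 1.00
(χ <-> χ) -> φ = min(1, 1 − 1.00 + 0.61) = min(1, 0.61) = 0.61
~((χ <-> χ) -> φ) = 1 − 0.61 = 0.39
So the right-hand bound is ~((χ <-> χ) -> φ) = 0.39.
The residuum of the Łukasiewicz t-norm gives the supremum: min(1, 1 − 0.89 + 0.39).
1 − 0.89 + 0.39 = 0.50, so t = min(1, 0.50) = 0.50.
Check: 0.89 & 0.50 = max(0, 0.39) = 0.39 ≤ 0.39.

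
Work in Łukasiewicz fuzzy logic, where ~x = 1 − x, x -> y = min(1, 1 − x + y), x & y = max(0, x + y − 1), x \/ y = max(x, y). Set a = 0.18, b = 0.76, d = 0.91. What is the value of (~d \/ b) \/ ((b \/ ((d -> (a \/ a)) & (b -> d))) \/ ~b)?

~d = 1 − 0.91 = 0.09
~d \/ b = max(0.09, 0.76) = 0.76
a \/ a = max(0.18, 0.18) = 0.18
d -> (a \/ a) = min(1, 1 − 0.91 + 0.18) = min(1, 0.27) = 0.27
b -> d = min(1, 1 − 0.76 + 0.91) = min(1, 1.15) = 1.00
(d -> (a \/ a)) & (b -> d) = max(0, 0.27 + 1.00 − 1) = max(0, 0.27) = 0.27
b \/ ((d -> (a \/ a)) & (b -> d)) = max(0.76, 0.27) = 0.76
~b = 1 − 0.76 = 0.24
(b \/ ((d -> (a \/ a)) & (b -> d))) \/ ~b = max(0.76, 0.24) = 0.76
(~d \/ b) \/ ((b \/ ((d -> (a \/ a)) & (b -> d))) \/ ~b) = max(0.76, 0.76) = 0.76

0.76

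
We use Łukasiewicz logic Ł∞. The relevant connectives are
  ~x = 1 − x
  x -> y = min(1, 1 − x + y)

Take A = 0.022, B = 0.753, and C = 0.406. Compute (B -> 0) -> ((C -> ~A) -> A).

B -> 0 = min(1, 1 − 0.753 + 0.000) = min(1, 0.247) = 0.247
~A = 1 − 0.022 = 0.978
C -> ~A = min(1, 1 − 0.406 + 0.978) = min(1, 1.572) = 1.000
(C -> ~A) -> A = min(1, 1 − 1.000 + 0.022) = min(1, 0.022) = 0.022
(B -> 0) -> ((C -> ~A) -> A) = min(1, 1 − 0.247 + 0.022) = min(1, 0.775) = 0.775

0.775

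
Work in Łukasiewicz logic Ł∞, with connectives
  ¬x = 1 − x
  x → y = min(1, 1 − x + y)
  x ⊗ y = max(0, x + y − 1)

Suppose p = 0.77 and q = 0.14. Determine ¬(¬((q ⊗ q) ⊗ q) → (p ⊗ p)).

0.46

q ⊗ q = max(0, 0.14 + 0.14 − 1) = max(0, -0.72) = 0.00
(q ⊗ q) ⊗ q = max(0, 0.00 + 0.14 − 1) = max(0, -0.86) = 0.00
¬((q ⊗ q) ⊗ q) = 1 − 0.00 = 1.00
p ⊗ p = max(0, 0.77 + 0.77 − 1) = max(0, 0.54) = 0.54
¬((q ⊗ q) ⊗ q) → (p ⊗ p) = min(1, 1 − 1.00 + 0.54) = min(1, 0.54) = 0.54
¬(¬((q ⊗ q) ⊗ q) → (p ⊗ p)) = 1 − 0.54 = 0.46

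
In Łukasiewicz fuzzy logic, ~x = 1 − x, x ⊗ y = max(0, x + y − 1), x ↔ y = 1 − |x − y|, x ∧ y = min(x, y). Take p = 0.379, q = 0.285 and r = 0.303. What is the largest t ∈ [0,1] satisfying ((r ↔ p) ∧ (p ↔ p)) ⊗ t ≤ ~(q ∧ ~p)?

r ↔ p = 1 − |0.303 − 0.379| = 1 − 0.076 = 0.924
p ↔ p = 1 − |0.379 − 0.379| = 1 − 0.000 = 1.000
(r ↔ p) ∧ (p ↔ p) = min(0.924, 1.000) = 0.924
So the left factor is (r ↔ p) ∧ (p ↔ p) = 0.924.
~p = 1 − 0.379 = 0.621
q ∧ ~p = min(0.285, 0.621) = 0.285
~(q ∧ ~p) = 1 − 0.285 = 0.715
So the right-hand bound is ~(q ∧ ~p) = 0.715.
The residuum of the Łukasiewicz t-norm gives the supremum: min(1, 1 − 0.924 + 0.715).
1 − 0.924 + 0.715 = 0.791, so t = min(1, 0.791) = 0.791.
Check: 0.924 ⊗ 0.791 = max(0, 0.715) = 0.715 ≤ 0.715.

0.791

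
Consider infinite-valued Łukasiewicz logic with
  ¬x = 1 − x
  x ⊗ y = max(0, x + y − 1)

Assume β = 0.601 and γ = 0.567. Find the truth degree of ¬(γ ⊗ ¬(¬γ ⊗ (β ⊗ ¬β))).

¬γ = 1 − 0.567 = 0.433
¬β = 1 − 0.601 = 0.399
β ⊗ ¬β = max(0, 0.601 + 0.399 − 1) = max(0, 0.000) = 0.000
¬γ ⊗ (β ⊗ ¬β) = max(0, 0.433 + 0.000 − 1) = max(0, -0.567) = 0.000
¬(¬γ ⊗ (β ⊗ ¬β)) = 1 − 0.000 = 1.000
γ ⊗ ¬(¬γ ⊗ (β ⊗ ¬β)) = max(0, 0.567 + 1.000 − 1) = max(0, 0.567) = 0.567
¬(γ ⊗ ¬(¬γ ⊗ (β ⊗ ¬β))) = 1 − 0.567 = 0.433

0.433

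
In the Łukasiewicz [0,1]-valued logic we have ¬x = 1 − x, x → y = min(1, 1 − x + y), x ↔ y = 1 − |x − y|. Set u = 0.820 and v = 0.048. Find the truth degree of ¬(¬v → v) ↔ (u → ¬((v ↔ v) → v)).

¬v = 1 − 0.048 = 0.952
¬v → v = min(1, 1 − 0.952 + 0.048) = min(1, 0.096) = 0.096
¬(¬v → v) = 1 − 0.096 = 0.904
v ↔ v = 1 − |0.048 − 0.048| = 1 − 0.000 = 1.000
(v ↔ v) → v = min(1, 1 − 1.000 + 0.048) = min(1, 0.048) = 0.048
¬((v ↔ v) → v) = 1 − 0.048 = 0.952
u → ¬((v ↔ v) → v) = min(1, 1 − 0.820 + 0.952) = min(1, 1.132) = 1.000
¬(¬v → v) ↔ (u → ¬((v ↔ v) → v)) = 1 − |0.904 − 1.000| = 1 − 0.096 = 0.904

0.904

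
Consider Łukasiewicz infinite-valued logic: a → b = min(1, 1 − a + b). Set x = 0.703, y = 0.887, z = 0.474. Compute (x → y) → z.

0.474

x → y = min(1, 1 − 0.703 + 0.887) = min(1, 1.184) = 1.000
(x → y) → z = min(1, 1 − 1.000 + 0.474) = min(1, 0.474) = 0.474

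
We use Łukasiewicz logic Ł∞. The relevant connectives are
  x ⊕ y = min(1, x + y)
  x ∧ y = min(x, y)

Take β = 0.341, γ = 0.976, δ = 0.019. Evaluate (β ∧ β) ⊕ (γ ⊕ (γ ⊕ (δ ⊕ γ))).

1.000

β ∧ β = min(0.341, 0.341) = 0.341
δ ⊕ γ = min(1, 0.019 + 0.976) = min(1, 0.995) = 0.995
γ ⊕ (δ ⊕ γ) = min(1, 0.976 + 0.995) = min(1, 1.971) = 1.000
γ ⊕ (γ ⊕ (δ ⊕ γ)) = min(1, 0.976 + 1.000) = min(1, 1.976) = 1.000
(β ∧ β) ⊕ (γ ⊕ (γ ⊕ (δ ⊕ γ))) = min(1, 0.341 + 1.000) = min(1, 1.341) = 1.000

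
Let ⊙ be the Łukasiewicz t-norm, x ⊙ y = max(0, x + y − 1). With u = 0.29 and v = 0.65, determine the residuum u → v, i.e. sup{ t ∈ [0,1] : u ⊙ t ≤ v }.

The residuum of the Łukasiewicz t-norm gives the supremum: min(1, 1 − 0.29 + 0.65).
1 − 0.29 + 0.65 = 1.36, so t = min(1, 1.36) = 1.00.
Check: 0.29 ⊙ 1.00 = max(0, 0.29) = 0.29 ≤ 0.65.

1.00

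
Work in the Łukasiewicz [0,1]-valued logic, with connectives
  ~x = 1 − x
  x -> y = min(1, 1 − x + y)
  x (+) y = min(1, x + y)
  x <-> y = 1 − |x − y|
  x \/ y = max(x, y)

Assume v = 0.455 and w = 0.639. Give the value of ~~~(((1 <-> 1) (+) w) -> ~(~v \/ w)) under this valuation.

1 <-> 1 = 1 − |1.000 − 1.000| = 1 − 0.000 = 1.000
(1 <-> 1) (+) w = min(1, 1.000 + 0.639) = min(1, 1.639) = 1.000
~v = 1 − 0.455 = 0.545
~v \/ w = max(0.545, 0.639) = 0.639
~(~v \/ w) = 1 − 0.639 = 0.361
((1 <-> 1) (+) w) -> ~(~v \/ w) = min(1, 1 − 1.000 + 0.361) = min(1, 0.361) = 0.361
~(((1 <-> 1) (+) w) -> ~(~v \/ w)) = 1 − 0.361 = 0.639
~~(((1 <-> 1) (+) w) -> ~(~v \/ w)) = 1 − 0.639 = 0.361
~~~(((1 <-> 1) (+) w) -> ~(~v \/ w)) = 1 − 0.361 = 0.639

0.639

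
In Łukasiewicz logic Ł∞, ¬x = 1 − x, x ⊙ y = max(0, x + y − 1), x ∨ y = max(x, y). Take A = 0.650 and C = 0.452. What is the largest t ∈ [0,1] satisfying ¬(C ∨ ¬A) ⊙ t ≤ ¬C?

¬A = 1 − 0.650 = 0.350
C ∨ ¬A = max(0.452, 0.350) = 0.452
¬(C ∨ ¬A) = 1 − 0.452 = 0.548
So the left factor is ¬(C ∨ ¬A) = 0.548.
¬C = 1 − 0.452 = 0.548
So the right-hand bound is ¬C = 0.548.
The residuum of the Łukasiewicz t-norm gives the supremum: min(1, 1 − 0.548 + 0.548).
1 − 0.548 + 0.548 = 1.000, so t = min(1, 1.000) = 1.000.
Check: 0.548 ⊙ 1.000 = max(0, 0.548) = 0.548 ≤ 0.548.

1.000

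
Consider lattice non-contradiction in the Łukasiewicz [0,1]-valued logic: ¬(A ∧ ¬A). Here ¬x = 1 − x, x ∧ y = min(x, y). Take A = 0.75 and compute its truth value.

¬A = 1 − 0.75 = 0.25
A ∧ ¬A = min(0.75, 0.25) = 0.25
¬(A ∧ ¬A) = 1 − 0.25 = 0.75
(The value 0.75 < 1 shows this instance is not satisfied; not a Ł∞-tautology — its value is 1 − min(a, 1−a).)

0.75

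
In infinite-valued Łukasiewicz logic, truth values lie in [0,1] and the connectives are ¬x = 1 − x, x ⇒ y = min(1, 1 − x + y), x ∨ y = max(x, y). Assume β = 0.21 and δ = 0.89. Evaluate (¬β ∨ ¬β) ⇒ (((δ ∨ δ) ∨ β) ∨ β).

¬β = 1 − 0.21 = 0.79
¬β ∨ ¬β = max(0.79, 0.79) = 0.79
δ ∨ δ = max(0.89, 0.89) = 0.89
(δ ∨ δ) ∨ β = max(0.89, 0.21) = 0.89
((δ ∨ δ) ∨ β) ∨ β = max(0.89, 0.21) = 0.89
(¬β ∨ ¬β) ⇒ (((δ ∨ δ) ∨ β) ∨ β) = min(1, 1 − 0.79 + 0.89) = min(1, 1.10) = 1.00

1.00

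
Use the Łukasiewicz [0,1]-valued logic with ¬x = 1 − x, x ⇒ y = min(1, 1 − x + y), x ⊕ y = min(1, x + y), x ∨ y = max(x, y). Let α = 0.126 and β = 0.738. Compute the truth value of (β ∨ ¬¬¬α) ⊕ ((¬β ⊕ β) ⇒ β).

¬α = 1 − 0.126 = 0.874
¬¬α = 1 − 0.874 = 0.126
¬¬¬α = 1 − 0.126 = 0.874
β ∨ ¬¬¬α = max(0.738, 0.874) = 0.874
¬β = 1 − 0.738 = 0.262
¬β ⊕ β = min(1, 0.262 + 0.738) = min(1, 1.000) = 1.000
(¬β ⊕ β) ⇒ β = min(1, 1 − 1.000 + 0.738) = min(1, 0.738) = 0.738
(β ∨ ¬¬¬α) ⊕ ((¬β ⊕ β) ⇒ β) = min(1, 0.874 + 0.738) = min(1, 1.612) = 1.000

1.000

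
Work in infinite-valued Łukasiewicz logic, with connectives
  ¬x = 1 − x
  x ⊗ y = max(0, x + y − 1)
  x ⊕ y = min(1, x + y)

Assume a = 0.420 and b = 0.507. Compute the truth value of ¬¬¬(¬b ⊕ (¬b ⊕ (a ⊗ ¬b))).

0.014

¬b = 1 − 0.507 = 0.493
a ⊗ ¬b = max(0, 0.420 + 0.493 − 1) = max(0, -0.087) = 0.000
¬b ⊕ (a ⊗ ¬b) = min(1, 0.493 + 0.000) = min(1, 0.493) = 0.493
¬b ⊕ (¬b ⊕ (a ⊗ ¬b)) = min(1, 0.493 + 0.493) = min(1, 0.986) = 0.986
¬(¬b ⊕ (¬b ⊕ (a ⊗ ¬b))) = 1 − 0.986 = 0.014
¬¬(¬b ⊕ (¬b ⊕ (a ⊗ ¬b))) = 1 − 0.014 = 0.986
¬¬¬(¬b ⊕ (¬b ⊕ (a ⊗ ¬b))) = 1 − 0.986 = 0.014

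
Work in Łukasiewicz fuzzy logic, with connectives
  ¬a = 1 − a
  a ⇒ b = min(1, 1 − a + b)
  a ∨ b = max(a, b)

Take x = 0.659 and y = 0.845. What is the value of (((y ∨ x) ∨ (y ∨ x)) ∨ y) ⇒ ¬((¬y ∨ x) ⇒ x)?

y ∨ x = max(0.845, 0.659) = 0.845
(y ∨ x) ∨ (y ∨ x) = max(0.845, 0.845) = 0.845
((y ∨ x) ∨ (y ∨ x)) ∨ y = max(0.845, 0.845) = 0.845
¬y = 1 − 0.845 = 0.155
¬y ∨ x = max(0.155, 0.659) = 0.659
(¬y ∨ x) ⇒ x = min(1, 1 − 0.659 + 0.659) = min(1, 1.000) = 1.000
¬((¬y ∨ x) ⇒ x) = 1 − 1.000 = 0.000
(((y ∨ x) ∨ (y ∨ x)) ∨ y) ⇒ ¬((¬y ∨ x) ⇒ x) = min(1, 1 − 0.845 + 0.000) = min(1, 0.155) = 0.155

0.155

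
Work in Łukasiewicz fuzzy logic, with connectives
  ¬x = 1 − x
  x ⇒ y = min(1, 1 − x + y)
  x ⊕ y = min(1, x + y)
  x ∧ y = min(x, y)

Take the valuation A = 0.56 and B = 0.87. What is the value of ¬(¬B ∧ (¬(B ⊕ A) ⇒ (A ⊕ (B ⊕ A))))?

0.87

¬B = 1 − 0.87 = 0.13
B ⊕ A = min(1, 0.87 + 0.56) = min(1, 1.43) = 1.00
¬(B ⊕ A) = 1 − 1.00 = 0.00
A ⊕ (B ⊕ A) = min(1, 0.56 + 1.00) = min(1, 1.56) = 1.00
¬(B ⊕ A) ⇒ (A ⊕ (B ⊕ A)) = min(1, 1 − 0.00 + 1.00) = min(1, 2.00) = 1.00
¬B ∧ (¬(B ⊕ A) ⇒ (A ⊕ (B ⊕ A))) = min(0.13, 1.00) = 0.13
¬(¬B ∧ (¬(B ⊕ A) ⇒ (A ⊕ (B ⊕ A)))) = 1 − 0.13 = 0.87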